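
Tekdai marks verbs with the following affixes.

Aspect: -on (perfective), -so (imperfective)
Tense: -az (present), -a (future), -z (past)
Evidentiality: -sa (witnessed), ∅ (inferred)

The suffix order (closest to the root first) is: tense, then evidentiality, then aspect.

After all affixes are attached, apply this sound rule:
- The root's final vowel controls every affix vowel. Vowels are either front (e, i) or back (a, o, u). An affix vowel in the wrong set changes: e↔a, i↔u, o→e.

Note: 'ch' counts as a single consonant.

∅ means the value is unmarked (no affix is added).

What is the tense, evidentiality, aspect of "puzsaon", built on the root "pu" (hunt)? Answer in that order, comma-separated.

past, witnessed, perfective

Segment: pu-z-sa-on.
tense: -z → past.
evidentiality: -sa → witnessed.
aspect: -on → perfective.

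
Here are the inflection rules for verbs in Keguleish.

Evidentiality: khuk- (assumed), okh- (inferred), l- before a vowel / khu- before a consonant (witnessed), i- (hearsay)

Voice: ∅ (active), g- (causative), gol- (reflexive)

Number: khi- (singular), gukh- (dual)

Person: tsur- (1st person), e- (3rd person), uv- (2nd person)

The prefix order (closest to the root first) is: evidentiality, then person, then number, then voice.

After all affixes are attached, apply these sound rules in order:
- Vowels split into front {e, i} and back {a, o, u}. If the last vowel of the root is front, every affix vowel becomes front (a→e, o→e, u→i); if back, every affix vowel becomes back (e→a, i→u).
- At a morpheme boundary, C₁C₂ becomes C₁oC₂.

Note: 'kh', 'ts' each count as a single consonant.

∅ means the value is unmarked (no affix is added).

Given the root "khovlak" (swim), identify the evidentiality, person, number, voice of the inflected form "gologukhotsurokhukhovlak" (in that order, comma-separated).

Segment: gol-gukh-tsur-khu-khovlak.
evidentiality: l/khu- → witnessed.
person: tsur- → 1st person.
number: gukh- → dual.
voice: gol- → reflexive.

witnessed, 1st person, dual, reflexive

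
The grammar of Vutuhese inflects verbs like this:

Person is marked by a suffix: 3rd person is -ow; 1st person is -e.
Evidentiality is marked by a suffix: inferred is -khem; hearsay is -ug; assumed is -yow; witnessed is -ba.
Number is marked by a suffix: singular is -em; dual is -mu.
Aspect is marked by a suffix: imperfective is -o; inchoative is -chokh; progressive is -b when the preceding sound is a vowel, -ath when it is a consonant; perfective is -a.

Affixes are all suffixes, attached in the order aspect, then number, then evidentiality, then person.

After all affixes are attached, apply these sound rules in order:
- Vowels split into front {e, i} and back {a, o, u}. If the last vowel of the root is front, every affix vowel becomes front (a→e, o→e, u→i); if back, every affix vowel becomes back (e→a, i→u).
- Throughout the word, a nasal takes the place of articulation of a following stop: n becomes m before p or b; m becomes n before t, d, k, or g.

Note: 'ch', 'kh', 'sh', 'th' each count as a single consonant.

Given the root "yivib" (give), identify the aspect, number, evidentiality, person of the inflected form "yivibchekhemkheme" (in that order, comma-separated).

Segment: yivib-chokh-em-khem-e.
aspect: -chokh → inchoative.
number: -em → singular.
evidentiality: -khem → inferred.
person: -e → 1st person.

inchoative, singular, inferred, 1st person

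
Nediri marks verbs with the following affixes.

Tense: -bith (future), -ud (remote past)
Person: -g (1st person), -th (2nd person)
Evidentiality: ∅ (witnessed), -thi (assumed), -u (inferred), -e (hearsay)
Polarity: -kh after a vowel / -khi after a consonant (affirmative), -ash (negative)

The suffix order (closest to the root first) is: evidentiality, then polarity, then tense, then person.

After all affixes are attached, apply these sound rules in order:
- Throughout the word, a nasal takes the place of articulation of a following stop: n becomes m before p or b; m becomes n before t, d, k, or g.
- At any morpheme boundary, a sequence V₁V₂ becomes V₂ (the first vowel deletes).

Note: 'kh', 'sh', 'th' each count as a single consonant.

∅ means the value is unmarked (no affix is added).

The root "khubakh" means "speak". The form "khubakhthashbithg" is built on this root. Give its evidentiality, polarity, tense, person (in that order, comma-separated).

Segment: khubakh-thi-ash-bith-g.
evidentiality: -thi → assumed.
polarity: -ash → negative.
tense: -bith → future.
person: -g → 1st person.

assumed, negative, future, 1st person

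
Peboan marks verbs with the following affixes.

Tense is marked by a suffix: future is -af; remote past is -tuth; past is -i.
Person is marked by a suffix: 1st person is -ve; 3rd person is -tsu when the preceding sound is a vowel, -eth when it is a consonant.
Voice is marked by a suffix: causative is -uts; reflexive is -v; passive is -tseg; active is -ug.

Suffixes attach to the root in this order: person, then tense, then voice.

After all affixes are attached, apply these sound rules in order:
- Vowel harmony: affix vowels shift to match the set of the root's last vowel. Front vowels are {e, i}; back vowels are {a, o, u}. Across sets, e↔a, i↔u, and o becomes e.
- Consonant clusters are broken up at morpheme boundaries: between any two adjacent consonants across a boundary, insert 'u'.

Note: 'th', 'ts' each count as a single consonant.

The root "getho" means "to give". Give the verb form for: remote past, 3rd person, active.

Attach person 3rd person -tsu (after vowel 'o') → gethotsu.
Attach tense remote past -tuth → gethotsututh.
Attach voice active -ug → gethotsututhug.
Vowel harmony: no change.
Epenthesis: no change.

gethotsututhug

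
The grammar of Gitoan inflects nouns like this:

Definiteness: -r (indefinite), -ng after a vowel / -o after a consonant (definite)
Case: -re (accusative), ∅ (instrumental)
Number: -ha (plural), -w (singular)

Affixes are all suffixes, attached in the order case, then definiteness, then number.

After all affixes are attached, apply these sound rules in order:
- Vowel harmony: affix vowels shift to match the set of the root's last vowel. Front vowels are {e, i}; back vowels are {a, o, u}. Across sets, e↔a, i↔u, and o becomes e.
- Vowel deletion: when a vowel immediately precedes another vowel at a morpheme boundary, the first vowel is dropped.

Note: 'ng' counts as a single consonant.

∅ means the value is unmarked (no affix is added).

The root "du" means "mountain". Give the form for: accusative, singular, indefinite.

durarw

Attach case accusative -re → dure.
Attach definiteness indefinite -r → durer.
Attach number singular -w → durerw.
Apply vowel harmony: durerw → durarw.
Vowel deletion: no change.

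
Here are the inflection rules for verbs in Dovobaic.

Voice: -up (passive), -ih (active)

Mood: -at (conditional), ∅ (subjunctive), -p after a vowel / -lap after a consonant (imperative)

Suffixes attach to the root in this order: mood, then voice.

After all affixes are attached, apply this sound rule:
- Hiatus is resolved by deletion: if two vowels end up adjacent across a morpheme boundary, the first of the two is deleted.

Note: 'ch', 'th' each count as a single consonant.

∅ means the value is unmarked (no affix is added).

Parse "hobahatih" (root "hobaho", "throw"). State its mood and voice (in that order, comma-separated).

conditional, active

Segment: hobaho-at-ih.
mood: -at → conditional.
voice: -ih → active.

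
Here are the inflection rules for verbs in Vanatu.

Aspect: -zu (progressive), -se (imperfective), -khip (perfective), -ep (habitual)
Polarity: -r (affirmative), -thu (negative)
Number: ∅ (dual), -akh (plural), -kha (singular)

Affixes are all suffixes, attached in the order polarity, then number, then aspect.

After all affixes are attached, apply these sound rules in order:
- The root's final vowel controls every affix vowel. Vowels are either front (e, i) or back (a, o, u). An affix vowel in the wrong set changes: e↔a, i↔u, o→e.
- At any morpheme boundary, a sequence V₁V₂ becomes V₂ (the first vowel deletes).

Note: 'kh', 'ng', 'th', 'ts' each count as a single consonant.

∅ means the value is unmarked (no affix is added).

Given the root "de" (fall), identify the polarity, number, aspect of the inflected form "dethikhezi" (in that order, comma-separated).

Segment: de-thu-kha-zu.
polarity: -thu → negative.
number: -kha → singular.
aspect: -zu → progressive.

negative, singular, progressive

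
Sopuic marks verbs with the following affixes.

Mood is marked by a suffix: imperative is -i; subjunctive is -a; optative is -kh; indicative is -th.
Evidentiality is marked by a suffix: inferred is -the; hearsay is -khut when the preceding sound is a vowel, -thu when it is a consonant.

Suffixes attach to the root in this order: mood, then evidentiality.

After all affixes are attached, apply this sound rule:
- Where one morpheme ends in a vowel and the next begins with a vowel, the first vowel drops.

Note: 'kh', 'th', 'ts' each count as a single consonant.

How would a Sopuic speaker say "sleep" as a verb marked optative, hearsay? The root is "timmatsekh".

timmatsekhkhthu

Attach mood optative -kh → timmatsekhkh.
Attach evidentiality hearsay -thu (after consonant 'kh') → timmatsekhkhthu.
Vowel deletion: no change.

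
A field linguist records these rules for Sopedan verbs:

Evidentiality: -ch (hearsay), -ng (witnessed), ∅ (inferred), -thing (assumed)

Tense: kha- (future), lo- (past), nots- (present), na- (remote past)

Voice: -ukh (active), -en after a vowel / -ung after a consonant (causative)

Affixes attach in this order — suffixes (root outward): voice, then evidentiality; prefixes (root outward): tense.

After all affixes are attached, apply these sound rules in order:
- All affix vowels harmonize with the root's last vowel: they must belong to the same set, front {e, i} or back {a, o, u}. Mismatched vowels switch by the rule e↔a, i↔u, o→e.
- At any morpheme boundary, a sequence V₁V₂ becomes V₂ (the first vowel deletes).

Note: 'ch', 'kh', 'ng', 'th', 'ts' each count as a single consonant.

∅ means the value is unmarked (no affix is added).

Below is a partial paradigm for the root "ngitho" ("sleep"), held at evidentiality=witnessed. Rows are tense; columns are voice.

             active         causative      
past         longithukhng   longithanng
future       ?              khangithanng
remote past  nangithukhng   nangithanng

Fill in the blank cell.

khangithukhng

Attach voice active -ukh → ngithoukh.
Attach evidentiality witnessed -ng → ngithoukhng.
Attach tense future kha- → khangithoukhng.
Vowel harmony: no change.
Apply vowel deletion: khangithoukhng → khangithukhng.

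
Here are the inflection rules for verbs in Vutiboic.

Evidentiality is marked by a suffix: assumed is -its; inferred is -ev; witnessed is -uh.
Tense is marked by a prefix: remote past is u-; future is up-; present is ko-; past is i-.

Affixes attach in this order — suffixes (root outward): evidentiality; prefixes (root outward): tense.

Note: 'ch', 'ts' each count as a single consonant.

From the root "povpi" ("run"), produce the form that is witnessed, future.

Attach tense future up- → uppovpi.
Attach evidentiality witnessed -uh → uppovpiuh.

uppovpiuh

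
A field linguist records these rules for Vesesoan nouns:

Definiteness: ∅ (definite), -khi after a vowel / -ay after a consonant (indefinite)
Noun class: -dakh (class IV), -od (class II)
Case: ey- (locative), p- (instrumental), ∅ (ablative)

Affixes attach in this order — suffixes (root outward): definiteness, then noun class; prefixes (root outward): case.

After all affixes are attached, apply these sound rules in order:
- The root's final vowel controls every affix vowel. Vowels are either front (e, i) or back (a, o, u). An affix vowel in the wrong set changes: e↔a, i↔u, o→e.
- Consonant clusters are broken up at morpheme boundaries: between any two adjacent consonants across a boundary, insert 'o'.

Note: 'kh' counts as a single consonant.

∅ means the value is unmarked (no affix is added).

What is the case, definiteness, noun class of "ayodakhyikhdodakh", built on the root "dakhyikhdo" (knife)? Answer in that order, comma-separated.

locative, definite, class IV

Segment: ey-dakhyikhdo-dakh.
case: ey- → locative.
definiteness: ∅ → definite.
noun class: -dakh → class IV.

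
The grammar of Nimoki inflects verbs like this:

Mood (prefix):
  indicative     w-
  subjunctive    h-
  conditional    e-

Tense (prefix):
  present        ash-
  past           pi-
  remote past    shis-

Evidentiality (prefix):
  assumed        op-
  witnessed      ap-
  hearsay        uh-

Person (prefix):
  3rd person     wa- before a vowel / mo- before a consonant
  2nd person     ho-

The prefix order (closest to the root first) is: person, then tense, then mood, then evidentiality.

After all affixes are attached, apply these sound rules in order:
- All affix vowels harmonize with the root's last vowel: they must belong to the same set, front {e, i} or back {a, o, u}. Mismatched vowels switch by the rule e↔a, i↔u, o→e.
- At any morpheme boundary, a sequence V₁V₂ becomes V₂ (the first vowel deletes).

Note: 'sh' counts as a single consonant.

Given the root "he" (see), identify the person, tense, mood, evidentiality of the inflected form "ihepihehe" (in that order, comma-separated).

Segment: uh-e-pi-ho-he.
person: ho- → 2nd person.
tense: pi- → past.
mood: e- → conditional.
evidentiality: uh- → hearsay.

2nd person, past, conditional, hearsay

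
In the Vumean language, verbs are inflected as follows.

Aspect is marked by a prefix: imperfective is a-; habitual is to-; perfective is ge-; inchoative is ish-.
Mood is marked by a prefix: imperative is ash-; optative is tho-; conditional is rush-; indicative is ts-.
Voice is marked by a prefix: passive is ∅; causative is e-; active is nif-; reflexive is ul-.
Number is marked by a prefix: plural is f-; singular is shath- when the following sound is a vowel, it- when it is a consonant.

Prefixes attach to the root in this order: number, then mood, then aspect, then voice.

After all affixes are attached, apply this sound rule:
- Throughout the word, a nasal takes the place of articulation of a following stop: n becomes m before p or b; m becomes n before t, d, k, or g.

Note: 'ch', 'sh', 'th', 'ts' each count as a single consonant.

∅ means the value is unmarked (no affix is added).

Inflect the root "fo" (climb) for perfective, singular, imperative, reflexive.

Attach number singular it- (before consonant 'f') → itfo.
Attach mood imperative ash- → ashitfo.
Attach aspect perfective ge- → geashitfo.
Attach voice reflexive ul- → ulgeashitfo.
Nasal assimilation: no change.

ulgeashitfo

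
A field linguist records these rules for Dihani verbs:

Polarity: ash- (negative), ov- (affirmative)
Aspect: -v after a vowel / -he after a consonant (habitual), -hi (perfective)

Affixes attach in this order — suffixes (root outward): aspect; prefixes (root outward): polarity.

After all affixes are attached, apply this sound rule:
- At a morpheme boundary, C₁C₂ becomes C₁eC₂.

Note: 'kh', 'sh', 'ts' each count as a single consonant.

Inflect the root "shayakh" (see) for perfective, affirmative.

oveshayakhehi

Attach aspect perfective -hi → shayakhhi.
Attach polarity affirmative ov- → ovshayakhhi.
Apply epenthesis: ovshayakhhi → oveshayakhehi.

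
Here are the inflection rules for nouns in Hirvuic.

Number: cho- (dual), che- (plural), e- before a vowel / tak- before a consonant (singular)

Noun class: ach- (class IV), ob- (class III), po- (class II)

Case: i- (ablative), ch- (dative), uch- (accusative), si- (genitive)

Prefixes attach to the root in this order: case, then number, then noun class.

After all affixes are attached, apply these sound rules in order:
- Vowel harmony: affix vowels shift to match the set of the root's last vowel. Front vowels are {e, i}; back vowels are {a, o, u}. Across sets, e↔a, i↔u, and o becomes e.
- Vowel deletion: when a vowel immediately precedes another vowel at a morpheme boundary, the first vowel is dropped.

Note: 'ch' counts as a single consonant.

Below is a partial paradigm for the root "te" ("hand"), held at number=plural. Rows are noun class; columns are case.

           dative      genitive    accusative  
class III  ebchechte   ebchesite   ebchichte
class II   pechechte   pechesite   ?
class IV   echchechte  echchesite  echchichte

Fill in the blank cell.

Attach case accusative uch- → uchte.
Attach number plural che- → cheuchte.
Attach noun class class II po- → pocheuchte.
Apply vowel harmony: pocheuchte → pecheichte.
Apply vowel deletion: pecheichte → pechichte.

pechichte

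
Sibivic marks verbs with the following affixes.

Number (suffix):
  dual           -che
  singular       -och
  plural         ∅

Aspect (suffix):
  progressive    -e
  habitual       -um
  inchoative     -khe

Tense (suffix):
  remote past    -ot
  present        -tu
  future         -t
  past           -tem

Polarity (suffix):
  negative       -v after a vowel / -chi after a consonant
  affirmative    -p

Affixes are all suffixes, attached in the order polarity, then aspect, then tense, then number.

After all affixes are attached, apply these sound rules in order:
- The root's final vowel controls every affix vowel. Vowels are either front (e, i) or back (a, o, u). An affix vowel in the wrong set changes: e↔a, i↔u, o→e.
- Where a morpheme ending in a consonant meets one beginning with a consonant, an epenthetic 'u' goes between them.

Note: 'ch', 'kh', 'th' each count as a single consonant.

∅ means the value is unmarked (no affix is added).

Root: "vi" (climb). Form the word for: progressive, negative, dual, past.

vivetemuche

Attach polarity negative -v (after vowel 'i') → viv.
Attach aspect progressive -e → vive.
Attach tense past -tem → vivetem.
Attach number dual -che → vivetemche.
Vowel harmony: no change.
Apply epenthesis: vivetemche → vivetemuche.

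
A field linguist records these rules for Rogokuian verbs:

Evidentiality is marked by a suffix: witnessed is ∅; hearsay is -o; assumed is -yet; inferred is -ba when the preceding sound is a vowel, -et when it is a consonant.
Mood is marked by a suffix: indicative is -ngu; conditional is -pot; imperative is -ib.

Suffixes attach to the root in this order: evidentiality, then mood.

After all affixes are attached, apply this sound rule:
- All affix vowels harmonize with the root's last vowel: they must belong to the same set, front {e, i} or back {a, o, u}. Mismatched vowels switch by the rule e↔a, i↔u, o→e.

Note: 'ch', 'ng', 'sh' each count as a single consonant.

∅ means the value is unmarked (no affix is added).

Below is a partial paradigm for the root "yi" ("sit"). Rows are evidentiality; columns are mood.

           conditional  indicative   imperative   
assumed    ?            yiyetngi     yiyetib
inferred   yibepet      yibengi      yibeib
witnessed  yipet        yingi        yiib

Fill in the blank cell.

yiyetpet

Attach evidentiality assumed -yet → yiyet.
Attach mood conditional -pot → yiyetpot.
Apply vowel harmony: yiyetpot → yiyetpet.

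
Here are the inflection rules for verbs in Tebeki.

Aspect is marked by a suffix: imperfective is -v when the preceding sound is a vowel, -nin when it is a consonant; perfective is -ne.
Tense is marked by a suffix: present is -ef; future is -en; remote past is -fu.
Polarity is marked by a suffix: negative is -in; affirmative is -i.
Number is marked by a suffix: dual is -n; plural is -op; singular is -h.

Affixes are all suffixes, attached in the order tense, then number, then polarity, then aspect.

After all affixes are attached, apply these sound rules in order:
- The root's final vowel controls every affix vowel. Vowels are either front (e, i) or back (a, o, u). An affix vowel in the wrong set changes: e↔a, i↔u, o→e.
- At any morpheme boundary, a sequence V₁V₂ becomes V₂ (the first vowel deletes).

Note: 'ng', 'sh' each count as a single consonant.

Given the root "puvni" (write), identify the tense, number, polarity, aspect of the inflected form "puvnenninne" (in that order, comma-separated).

Segment: puvni-en-n-in-ne.
tense: -en → future.
number: -n → dual.
polarity: -in → negative.
aspect: -ne → perfective.

future, dual, negative, perfective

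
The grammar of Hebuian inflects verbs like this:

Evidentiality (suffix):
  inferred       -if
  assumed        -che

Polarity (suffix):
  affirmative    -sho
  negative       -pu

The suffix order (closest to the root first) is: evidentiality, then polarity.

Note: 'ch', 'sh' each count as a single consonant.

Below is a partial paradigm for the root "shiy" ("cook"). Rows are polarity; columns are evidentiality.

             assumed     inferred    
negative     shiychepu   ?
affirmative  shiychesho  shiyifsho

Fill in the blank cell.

Attach evidentiality inferred -if → shiyif.
Attach polarity negative -pu → shiyifpu.

shiyifpu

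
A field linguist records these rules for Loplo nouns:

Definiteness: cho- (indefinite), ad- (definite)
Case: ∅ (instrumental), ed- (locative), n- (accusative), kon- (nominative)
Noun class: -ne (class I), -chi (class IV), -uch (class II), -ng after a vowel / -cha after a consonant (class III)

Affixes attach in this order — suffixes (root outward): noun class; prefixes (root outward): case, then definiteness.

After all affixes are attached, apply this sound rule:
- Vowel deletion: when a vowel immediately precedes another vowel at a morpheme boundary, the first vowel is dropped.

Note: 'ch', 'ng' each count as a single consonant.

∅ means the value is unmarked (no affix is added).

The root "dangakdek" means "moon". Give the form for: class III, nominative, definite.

Attach case nominative kon- → kondangakdek.
Attach noun class class III -cha (after consonant 'k') → kondangakdekcha.
Attach definiteness definite ad- → adkondangakdekcha.
Vowel deletion: no change.

adkondangakdekcha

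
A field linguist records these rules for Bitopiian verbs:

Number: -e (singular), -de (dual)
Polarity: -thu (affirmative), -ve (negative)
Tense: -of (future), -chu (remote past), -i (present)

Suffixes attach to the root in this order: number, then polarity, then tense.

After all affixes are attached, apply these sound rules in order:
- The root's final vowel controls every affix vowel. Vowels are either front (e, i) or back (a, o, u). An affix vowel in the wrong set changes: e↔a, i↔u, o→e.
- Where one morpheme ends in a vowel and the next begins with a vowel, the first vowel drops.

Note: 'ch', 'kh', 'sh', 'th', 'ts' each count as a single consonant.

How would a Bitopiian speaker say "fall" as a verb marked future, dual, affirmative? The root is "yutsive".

yutsivedethef

Attach number dual -de → yutsivede.
Attach polarity affirmative -thu → yutsivedethu.
Attach tense future -of → yutsivedethuof.
Apply vowel harmony: yutsivedethuof → yutsivedethief.
Apply vowel deletion: yutsivedethief → yutsivedethef.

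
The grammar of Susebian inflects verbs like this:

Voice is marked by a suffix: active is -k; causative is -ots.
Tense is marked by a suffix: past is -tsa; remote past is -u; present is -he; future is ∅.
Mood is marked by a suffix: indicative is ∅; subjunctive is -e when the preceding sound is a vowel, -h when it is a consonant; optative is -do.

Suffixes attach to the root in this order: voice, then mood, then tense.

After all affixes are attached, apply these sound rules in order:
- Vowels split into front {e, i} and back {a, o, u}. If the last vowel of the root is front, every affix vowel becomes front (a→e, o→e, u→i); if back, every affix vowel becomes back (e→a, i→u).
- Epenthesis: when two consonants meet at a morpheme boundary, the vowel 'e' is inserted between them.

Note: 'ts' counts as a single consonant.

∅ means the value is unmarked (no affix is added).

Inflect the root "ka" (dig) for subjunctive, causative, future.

kaotseh

Attach voice causative -ots → kaots.
Attach mood subjunctive -h (after consonant 'ts') → kaotsh.
tense = future: zero marking, form stays kaotsh.
Vowel harmony: no change.
Apply epenthesis: kaotsh → kaotseh.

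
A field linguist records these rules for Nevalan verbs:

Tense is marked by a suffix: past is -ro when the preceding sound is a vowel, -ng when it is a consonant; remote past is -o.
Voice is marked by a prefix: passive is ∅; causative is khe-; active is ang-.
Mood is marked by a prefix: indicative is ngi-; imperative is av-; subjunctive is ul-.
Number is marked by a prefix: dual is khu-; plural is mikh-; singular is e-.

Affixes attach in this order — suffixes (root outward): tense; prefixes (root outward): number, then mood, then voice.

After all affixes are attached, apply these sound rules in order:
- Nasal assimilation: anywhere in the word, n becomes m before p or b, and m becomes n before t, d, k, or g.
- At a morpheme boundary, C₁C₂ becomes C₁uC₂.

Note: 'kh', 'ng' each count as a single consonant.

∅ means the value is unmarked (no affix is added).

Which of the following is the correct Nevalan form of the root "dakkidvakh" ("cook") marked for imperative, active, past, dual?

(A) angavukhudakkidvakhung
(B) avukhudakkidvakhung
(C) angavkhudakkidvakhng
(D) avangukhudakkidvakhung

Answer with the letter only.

Attach number dual khu- → khudakkidvakh.
Attach mood imperative av- → avkhudakkidvakh.
Attach tense past -ng (after consonant 'kh') → avkhudakkidvakhng.
Attach voice active ang- → angavkhudakkidvakhng.
Nasal assimilation: no change.
Apply epenthesis: angavkhudakkidvakhng → angavukhudakkidvakhung.
So the correct form is angavukhudakkidvakhung, option (A).
(D) avangukhudakkidvakhung is wrong: it has the affixes in the wrong order.
(B) avukhudakkidvakhung is wrong: it uses passive instead of active for voice.
(C) angavkhudakkidvakhng is wrong: it fails to apply the sound rule(s).

A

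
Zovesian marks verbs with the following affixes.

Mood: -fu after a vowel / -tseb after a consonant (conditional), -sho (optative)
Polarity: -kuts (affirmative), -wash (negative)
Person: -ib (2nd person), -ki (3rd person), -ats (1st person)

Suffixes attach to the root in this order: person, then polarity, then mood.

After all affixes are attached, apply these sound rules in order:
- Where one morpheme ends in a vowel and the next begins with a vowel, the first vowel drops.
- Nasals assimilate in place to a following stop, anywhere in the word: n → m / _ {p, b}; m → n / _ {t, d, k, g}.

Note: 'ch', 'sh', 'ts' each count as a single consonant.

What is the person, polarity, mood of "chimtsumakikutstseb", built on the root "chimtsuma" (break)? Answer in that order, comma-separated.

3rd person, affirmative, conditional

Segment: chimtsuma-ki-kuts-tseb.
person: -ki → 3rd person.
polarity: -kuts → affirmative.
mood: -fu/tseb → conditional.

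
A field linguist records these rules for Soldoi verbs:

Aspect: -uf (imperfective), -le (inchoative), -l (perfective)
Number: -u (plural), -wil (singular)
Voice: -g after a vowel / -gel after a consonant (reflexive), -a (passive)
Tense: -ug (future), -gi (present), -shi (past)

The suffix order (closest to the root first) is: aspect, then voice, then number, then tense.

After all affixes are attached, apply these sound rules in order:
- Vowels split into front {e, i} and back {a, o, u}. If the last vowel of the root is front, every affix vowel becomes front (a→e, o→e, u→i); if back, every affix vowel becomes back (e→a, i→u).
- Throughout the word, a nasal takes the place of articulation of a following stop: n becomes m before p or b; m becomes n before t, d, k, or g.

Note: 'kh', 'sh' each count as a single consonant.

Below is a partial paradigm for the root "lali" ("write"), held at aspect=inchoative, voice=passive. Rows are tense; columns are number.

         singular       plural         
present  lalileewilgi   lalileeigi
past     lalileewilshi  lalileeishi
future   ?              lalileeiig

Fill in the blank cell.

Attach aspect inchoative -le → lalile.
Attach voice passive -a → lalilea.
Attach number singular -wil → lalileawil.
Attach tense future -ug → lalileawilug.
Apply vowel harmony: lalileawilug → lalileewilig.
Nasal assimilation: no change.

lalileewilig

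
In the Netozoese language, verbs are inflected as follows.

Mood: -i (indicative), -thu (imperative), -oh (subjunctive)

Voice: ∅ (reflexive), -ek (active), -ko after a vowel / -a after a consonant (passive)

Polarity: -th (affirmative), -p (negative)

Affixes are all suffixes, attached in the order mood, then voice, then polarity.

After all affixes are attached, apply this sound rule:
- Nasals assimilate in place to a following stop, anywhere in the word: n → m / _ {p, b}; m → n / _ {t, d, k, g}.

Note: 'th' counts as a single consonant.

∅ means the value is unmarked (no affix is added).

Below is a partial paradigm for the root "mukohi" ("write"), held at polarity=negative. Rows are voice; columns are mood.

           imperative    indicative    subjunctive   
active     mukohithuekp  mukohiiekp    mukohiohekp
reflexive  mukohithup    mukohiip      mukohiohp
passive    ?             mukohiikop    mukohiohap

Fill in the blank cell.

Attach mood imperative -thu → mukohithu.
Attach voice passive -ko (after vowel 'u') → mukohithuko.
Attach polarity negative -p → mukohithukop.
Nasal assimilation: no change.

mukohithukop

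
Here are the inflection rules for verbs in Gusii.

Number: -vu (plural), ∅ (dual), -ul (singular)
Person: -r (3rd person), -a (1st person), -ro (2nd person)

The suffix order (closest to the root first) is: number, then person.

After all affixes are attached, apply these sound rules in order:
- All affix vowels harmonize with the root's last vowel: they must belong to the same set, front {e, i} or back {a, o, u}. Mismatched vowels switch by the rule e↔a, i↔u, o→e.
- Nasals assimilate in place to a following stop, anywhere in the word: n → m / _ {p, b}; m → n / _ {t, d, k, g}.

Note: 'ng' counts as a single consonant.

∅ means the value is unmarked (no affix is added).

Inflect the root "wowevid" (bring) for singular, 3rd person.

Attach number singular -ul → wowevidul.
Attach person 3rd person -r → wowevidulr.
Apply vowel harmony: wowevidulr → wowevidilr.
Nasal assimilation: no change.

wowevidilr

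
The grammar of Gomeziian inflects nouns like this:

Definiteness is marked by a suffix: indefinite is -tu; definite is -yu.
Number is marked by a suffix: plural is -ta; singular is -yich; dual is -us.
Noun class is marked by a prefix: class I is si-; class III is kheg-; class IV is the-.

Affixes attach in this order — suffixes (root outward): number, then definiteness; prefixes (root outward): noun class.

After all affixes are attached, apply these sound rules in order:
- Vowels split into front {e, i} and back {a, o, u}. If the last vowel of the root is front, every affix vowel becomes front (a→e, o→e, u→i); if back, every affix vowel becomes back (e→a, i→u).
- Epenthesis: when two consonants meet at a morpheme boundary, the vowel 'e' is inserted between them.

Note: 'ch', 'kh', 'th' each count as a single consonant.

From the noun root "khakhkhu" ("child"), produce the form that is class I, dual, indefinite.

sukhakhkhuusetu

Attach number dual -us → khakhkhuus.
Attach definiteness indefinite -tu → khakhkhuustu.
Attach noun class class I si- → sikhakhkhuustu.
Apply vowel harmony: sikhakhkhuustu → sukhakhkhuustu.
Apply epenthesis: sukhakhkhuustu → sukhakhkhuusetu.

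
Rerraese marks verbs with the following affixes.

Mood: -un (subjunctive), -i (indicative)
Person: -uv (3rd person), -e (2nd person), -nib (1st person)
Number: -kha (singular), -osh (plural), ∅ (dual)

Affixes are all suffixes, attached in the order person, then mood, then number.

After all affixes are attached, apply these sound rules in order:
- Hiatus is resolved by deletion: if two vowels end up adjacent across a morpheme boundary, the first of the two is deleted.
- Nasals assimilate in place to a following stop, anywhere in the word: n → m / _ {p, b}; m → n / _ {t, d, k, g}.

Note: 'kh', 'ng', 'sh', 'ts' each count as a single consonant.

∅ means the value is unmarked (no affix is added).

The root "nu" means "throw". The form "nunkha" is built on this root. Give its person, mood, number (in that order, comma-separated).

Segment: nu-e-un-kha.
person: -e → 2nd person.
mood: -un → subjunctive.
number: -kha → singular.

2nd person, subjunctive, singular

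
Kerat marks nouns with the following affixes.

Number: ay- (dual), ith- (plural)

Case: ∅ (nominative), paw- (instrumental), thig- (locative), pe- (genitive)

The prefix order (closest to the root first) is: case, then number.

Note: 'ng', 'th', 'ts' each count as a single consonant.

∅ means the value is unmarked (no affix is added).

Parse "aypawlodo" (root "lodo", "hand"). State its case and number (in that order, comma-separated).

Segment: ay-paw-lodo.
case: paw- → instrumental.
number: ay- → dual.

instrumental, dual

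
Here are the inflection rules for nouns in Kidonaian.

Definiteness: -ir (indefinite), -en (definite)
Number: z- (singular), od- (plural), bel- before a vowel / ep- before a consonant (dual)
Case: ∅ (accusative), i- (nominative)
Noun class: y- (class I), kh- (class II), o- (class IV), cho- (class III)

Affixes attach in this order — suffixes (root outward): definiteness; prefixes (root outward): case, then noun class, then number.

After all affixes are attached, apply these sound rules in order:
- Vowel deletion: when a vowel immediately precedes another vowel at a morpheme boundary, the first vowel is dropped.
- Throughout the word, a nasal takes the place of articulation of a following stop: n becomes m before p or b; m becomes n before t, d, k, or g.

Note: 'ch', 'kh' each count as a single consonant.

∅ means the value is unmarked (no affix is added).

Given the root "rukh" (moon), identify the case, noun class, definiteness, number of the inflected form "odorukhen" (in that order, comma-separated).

accusative, class IV, definite, plural

Segment: od-o-rukh-en.
case: ∅ → accusative.
noun class: o- → class IV.
definiteness: -en → definite.
number: od- → plural.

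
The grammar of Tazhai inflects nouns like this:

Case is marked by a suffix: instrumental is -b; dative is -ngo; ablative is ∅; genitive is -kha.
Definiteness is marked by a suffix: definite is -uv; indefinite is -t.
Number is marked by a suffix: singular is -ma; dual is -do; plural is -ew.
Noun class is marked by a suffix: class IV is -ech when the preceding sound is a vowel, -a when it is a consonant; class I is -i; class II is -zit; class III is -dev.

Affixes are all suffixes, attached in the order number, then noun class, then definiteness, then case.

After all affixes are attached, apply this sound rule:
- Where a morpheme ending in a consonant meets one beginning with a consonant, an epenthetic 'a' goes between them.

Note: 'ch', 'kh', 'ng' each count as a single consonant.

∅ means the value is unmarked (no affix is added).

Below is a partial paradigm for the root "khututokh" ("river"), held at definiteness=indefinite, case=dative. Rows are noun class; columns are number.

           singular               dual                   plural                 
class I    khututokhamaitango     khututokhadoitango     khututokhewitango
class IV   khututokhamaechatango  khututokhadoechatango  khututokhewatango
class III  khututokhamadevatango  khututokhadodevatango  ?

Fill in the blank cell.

Attach number plural -ew → khututokhew.
Attach noun class class III -dev → khututokhewdev.
Attach definiteness indefinite -t → khututokhewdevt.
Attach case dative -ngo → khututokhewdevtngo.
Apply epenthesis: khututokhewdevtngo → khututokhewadevatango.

khututokhewadevatango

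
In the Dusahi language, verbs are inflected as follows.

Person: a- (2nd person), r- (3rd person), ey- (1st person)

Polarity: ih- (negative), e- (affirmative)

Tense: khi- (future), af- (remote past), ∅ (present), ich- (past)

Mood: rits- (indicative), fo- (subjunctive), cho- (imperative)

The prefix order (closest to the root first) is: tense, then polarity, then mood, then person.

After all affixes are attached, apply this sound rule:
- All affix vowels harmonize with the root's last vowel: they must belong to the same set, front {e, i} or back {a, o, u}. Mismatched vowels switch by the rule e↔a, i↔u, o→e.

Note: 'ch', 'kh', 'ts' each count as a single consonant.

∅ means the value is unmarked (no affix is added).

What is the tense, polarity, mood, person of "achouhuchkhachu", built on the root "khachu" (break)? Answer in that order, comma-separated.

past, negative, imperative, 2nd person

Segment: a-cho-ih-ich-khachu.
tense: ich- → past.
polarity: ih- → negative.
mood: cho- → imperative.
person: a- → 2nd person.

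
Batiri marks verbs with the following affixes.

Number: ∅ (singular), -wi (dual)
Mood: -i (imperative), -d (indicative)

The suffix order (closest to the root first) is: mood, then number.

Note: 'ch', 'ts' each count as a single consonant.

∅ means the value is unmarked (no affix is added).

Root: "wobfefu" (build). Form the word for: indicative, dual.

wobfefudwi

Attach mood indicative -d → wobfefud.
Attach number dual -wi → wobfefudwi.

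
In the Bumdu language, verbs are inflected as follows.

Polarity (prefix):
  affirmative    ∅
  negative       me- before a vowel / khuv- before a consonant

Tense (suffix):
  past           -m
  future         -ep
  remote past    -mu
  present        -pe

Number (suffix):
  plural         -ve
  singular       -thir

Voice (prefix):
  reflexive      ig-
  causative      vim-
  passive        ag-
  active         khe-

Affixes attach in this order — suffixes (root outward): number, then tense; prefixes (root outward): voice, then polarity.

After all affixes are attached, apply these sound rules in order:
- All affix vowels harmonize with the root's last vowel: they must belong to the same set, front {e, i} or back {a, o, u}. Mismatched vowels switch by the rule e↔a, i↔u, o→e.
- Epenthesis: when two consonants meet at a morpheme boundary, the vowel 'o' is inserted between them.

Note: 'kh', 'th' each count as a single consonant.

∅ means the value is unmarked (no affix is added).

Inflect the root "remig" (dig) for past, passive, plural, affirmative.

Attach number plural -ve → remigve.
Attach voice passive ag- → agremigve.
polarity = affirmative: zero marking, form stays agremigve.
Attach tense past -m → agremigvem.
Apply vowel harmony: agremigvem → egremigvem.
Apply epenthesis: egremigvem → egoremigovem.

egoremigovem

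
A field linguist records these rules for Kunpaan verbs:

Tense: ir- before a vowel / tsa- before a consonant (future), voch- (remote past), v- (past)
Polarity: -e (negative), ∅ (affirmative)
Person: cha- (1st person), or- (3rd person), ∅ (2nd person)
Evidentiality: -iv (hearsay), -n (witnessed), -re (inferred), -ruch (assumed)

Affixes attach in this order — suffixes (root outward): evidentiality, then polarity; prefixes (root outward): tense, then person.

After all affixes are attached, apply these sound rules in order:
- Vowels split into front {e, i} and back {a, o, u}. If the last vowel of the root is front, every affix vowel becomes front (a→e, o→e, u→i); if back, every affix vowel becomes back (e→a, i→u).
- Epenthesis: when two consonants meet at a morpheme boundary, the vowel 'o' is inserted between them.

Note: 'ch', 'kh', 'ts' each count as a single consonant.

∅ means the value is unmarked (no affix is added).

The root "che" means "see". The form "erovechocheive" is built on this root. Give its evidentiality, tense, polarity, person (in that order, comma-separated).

Segment: or-voch-che-iv-e.
evidentiality: -iv → hearsay.
tense: voch- → remote past.
polarity: -e → negative.
person: or- → 3rd person.

hearsay, remote past, negative, 3rd person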